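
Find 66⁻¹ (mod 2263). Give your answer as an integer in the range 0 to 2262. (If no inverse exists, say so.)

2023

gcd(2263, 66) by repeated division:
2263 = 34·66 + 19
66 = 3·19 + 9
19 = 2·9 + 1
9 = 9·1 + 0
gcd = 1, so the inverse exists. Back-substitute:
1 = 19 − 2·9
1 = −2·66 + 7·19
1 = 7·2263 − 240·66
So 66·(-240) ≡ 1 (mod 2263), and -240 ≡ 2023 (mod 2263).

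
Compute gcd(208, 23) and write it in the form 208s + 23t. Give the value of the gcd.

Repeated division:
208 = 9*23 + 1
23 = 23*1 + 0
gcd(208, 23) = 1.
Working backward:
1 = 208 − 9·23
So 1 = (1)·208 + (-9)·23.

1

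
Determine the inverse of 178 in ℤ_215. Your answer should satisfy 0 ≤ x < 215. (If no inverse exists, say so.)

Run Euclid on (215, 178):
215 = 1*178 + 37
178 = 4*37 + 30
37 = 1*30 + 7
30 = 4*7 + 2
7 = 3*2 + 1
2 = 2*1 + 0
The gcd is 1. Working backward:
1 = 7 − 3·2
1 = −3·30 + 13·7
1 = 13·37 − 16·30
1 = −16·178 + 77·37
1 = 77·215 − 93·178
Hence 178⁻¹ ≡ -93 ≡ 122 (mod 215).

122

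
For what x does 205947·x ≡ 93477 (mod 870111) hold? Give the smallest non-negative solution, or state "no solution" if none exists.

gcd(205947, 870111):
870111 = 4×205947 + 46323
205947 = 4×46323 + 20655
46323 = 2×20655 + 5013
20655 = 4×5013 + 603
5013 = 8×603 + 189
603 = 3×189 + 36
189 = 5×36 + 9
36 = 4×9 + 0
gcd = 9, but 9 ∤ 93477, so the congruence has no solution.

no solution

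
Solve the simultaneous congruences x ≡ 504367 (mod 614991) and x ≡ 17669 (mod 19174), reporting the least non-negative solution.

2690475001

Write x = 504367 + 614991·k. Then 614991·k ≡ 17669 − 504367 ≡ 11826 (mod 19174).
Need 614991⁻¹ mod 19174. Extended Euclid on (19174, 1423):
19174 = 13×1423 + 675
1423 = 2×675 + 73
675 = 9×73 + 18
73 = 4×18 + 1
18 = 18×1 + 0
Back-substitute:
1 = 73 − 4·18
1 = −4·675 + 37·73
1 = 37·1423 − 78·675
1 = −78·19174 + 1051·1423
614991⁻¹ ≡ 1051 (mod 19174), so k ≡ 1051·11826 ≡ 4374 (mod 19174).
x = 504367 + 614991·4374 = 2690475001.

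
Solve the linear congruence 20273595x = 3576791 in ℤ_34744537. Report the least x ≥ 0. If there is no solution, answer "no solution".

12770427

First find gcd(20273595, 34744537):
34744537 = 1×20273595 + 14470942
20273595 = 1×14470942 + 5802653
14470942 = 2×5802653 + 2865636
5802653 = 2×2865636 + 71381
2865636 = 40×71381 + 10396
71381 = 6×10396 + 9005
10396 = 1×9005 + 1391
9005 = 6×1391 + 659
1391 = 2×659 + 73
659 = 9×73 + 2
73 = 36×2 + 1
2 = 2×1 + 0
gcd = 1, so a unique solution mod 34744537 exists.
Back-substitute for the Bézout coefficients:
1 = 73 − 36·2
1 = −36·659 + 325·73
1 = 325·1391 − 686·659
1 = −686·9005 + 4441·1391
1 = 4441·10396 − 5127·9005
1 = −5127·71381 + 35203·10396
1 = 35203·2865636 − 1413247·71381
1 = −1413247·5802653 + 2861697·2865636
1 = 2861697·14470942 − 7136641·5802653
1 = −7136641·20273595 + 9998338·14470942
1 = 9998338·34744537 − 17134979·20273595
So 20273595·(-17134979) ≡ 1 (mod 34744537), giving 20273595⁻¹ ≡ 17609558.
x ≡ 20273595⁻¹·3576791 ≡ 17609558·3576791 ≡ 12770427 (mod 34744537).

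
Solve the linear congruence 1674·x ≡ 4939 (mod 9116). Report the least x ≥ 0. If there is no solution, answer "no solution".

gcd(1674, 9116):
9116 = 5*1674 + 746
1674 = 2*746 + 182
746 = 4*182 + 18
182 = 10*18 + 2
18 = 9*2 + 0
gcd = 2, but 2 ∤ 4939, so the congruence has no solution.

no solution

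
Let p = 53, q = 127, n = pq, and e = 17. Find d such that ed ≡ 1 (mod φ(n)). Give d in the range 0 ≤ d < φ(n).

φ(n) = (p−1)(q−1) = 52·126 = 6552.
Need d with 17·d ≡ 1 (mod 6552). Apply the extended Euclidean algorithm:
6552 = 385×17 + 7
17 = 2×7 + 3
7 = 2×3 + 1
3 = 3×1 + 0
Back-substitute:
1 = 7 − 2·3
1 = −2·17 + 5·7
1 = 5·6552 − 1927·17
So 17·(-1927) ≡ 1 (mod 6552), hence d ≡ -1927 ≡ 4625 (mod 6552).

4625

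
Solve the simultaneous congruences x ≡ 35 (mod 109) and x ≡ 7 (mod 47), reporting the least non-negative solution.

Write x = 35 + 109·k. Then 109·k ≡ 7 − 35 ≡ 19 (mod 47).
Need 109⁻¹ mod 47. Extended Euclid on (47, 15):
47 = 3·15 + 2
15 = 7·2 + 1
2 = 2·1 + 0
Back-substitute:
1 = 15 − 7·2
1 = −7·47 + 22·15
109⁻¹ ≡ 22 (mod 47), so k ≡ 22·19 ≡ 42 (mod 47).
x = 35 + 109·42 = 4613.

4613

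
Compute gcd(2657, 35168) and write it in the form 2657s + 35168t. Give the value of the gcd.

Apply Euclid's algorithm to 35168 and 2657:
35168 = 13*2657 + 627
2657 = 4*627 + 149
627 = 4*149 + 31
149 = 4*31 + 25
31 = 1*25 + 6
25 = 4*6 + 1
6 = 6*1 + 0
gcd(2657, 35168) = 1.
Working backward:
1 = 25 − 4·6
1 = −4·31 + 5·25
1 = 5·149 − 24·31
1 = −24·627 + 101·149
1 = 101·2657 − 428·627
1 = −428·35168 + 5665·2657
So 1 = (-428)·35168 + (5665)·2657.

1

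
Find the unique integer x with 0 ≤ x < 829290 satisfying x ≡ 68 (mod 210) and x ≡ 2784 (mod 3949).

223928

Write x = 68 + 210·k. Then 210·k ≡ 2784 − 68 ≡ 2716 (mod 3949).
Need 210⁻¹ mod 3949. Extended Euclid on (3949, 210):
3949 = 18*210 + 169
210 = 1*169 + 41
169 = 4*41 + 5
41 = 8*5 + 1
5 = 5*1 + 0
Back-substitute:
1 = 41 − 8·5
1 = −8·169 + 33·41
1 = 33·210 − 41·169
1 = −41·3949 + 771·210
210⁻¹ ≡ 771 (mod 3949), so k ≡ 771·2716 ≡ 1066 (mod 3949).
x = 68 + 210·1066 = 223928.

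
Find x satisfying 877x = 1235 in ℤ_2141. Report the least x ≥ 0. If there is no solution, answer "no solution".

1515

First find gcd(877, 2141):
2141 = 2·877 + 387
877 = 2·387 + 103
387 = 3·103 + 78
103 = 1·78 + 25
78 = 3·25 + 3
25 = 8·3 + 1
3 = 3·1 + 0
gcd = 1, so a unique solution mod 2141 exists.
Back-substitute for the Bézout coefficients:
1 = 25 − 8·3
1 = −8·78 + 25·25
1 = 25·103 − 33·78
1 = −33·387 + 124·103
1 = 124·877 − 281·387
1 = −281·2141 + 686·877
So 877·(686) ≡ 1 (mod 2141), giving 877⁻¹ ≡ 686.
x ≡ 877⁻¹·1235 ≡ 686·1235 ≡ 1515 (mod 2141).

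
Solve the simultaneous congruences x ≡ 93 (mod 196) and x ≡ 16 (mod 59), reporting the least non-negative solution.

Write x = 93 + 196·k. Then 196·k ≡ 16 − 93 ≡ 41 (mod 59).
Need 196⁻¹ mod 59. Extended Euclid on (59, 19):
59 = 3·19 + 2
19 = 9·2 + 1
2 = 2·1 + 0
Back-substitute:
1 = 19 − 9·2
1 = −9·59 + 28·19
196⁻¹ ≡ 28 (mod 59), so k ≡ 28·41 ≡ 27 (mod 59).
x = 93 + 196·27 = 5385.

5385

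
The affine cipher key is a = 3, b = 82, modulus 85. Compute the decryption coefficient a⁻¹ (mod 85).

57

Apply the Euclidean algorithm to 85 and 3:
85 = 28*3 + 1
3 = 3*1 + 0
Since gcd(3, 85) = 1, back-substitute to write 1 as a combination:
1 = 85 − 28·3
Hence 3⁻¹ ≡ -28 ≡ 57 (mod 85).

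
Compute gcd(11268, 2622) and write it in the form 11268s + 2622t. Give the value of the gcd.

Repeated division:
11268 = 4×2622 + 780
2622 = 3×780 + 282
780 = 2×282 + 216
282 = 1×216 + 66
216 = 3×66 + 18
66 = 3×18 + 12
18 = 1×12 + 6
12 = 2×6 + 0
gcd(11268, 2622) = 6.
Back-substituting:
6 = 18 − 12
6 = −66 + 4·18
6 = 4·216 − 13·66
6 = −13·282 + 17·216
6 = 17·780 − 47·282
6 = −47·2622 + 158·780
6 = 158·11268 − 679·2622
So 6 = (158)·11268 + (-679)·2622.

6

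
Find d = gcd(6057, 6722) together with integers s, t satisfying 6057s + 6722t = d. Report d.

1

Euclidean algorithm:
6722 = 1·6057 + 665
6057 = 9·665 + 72
665 = 9·72 + 17
72 = 4·17 + 4
17 = 4·4 + 1
4 = 4·1 + 0
gcd(6057, 6722) = 1.
Express as a combination:
1 = 17 − 4·4
1 = −4·72 + 17·17
1 = 17·665 − 157·72
1 = −157·6057 + 1430·665
1 = 1430·6722 − 1587·6057
So 1 = (1430)·6722 + (-1587)·6057.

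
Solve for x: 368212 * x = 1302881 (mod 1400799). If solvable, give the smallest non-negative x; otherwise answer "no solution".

1351274

First find gcd(368212, 1400799):
1400799 = 3×368212 + 296163
368212 = 1×296163 + 72049
296163 = 4×72049 + 7967
72049 = 9×7967 + 346
7967 = 23×346 + 9
346 = 38×9 + 4
9 = 2×4 + 1
4 = 4×1 + 0
gcd = 1, so a unique solution mod 1400799 exists.
Back-substitute for the Bézout coefficients:
1 = 9 − 2·4
1 = −2·346 + 77·9
1 = 77·7967 − 1773·346
1 = −1773·72049 + 16034·7967
1 = 16034·296163 − 65909·72049
1 = −65909·368212 + 81943·296163
1 = 81943·1400799 − 311738·368212
So 368212·(-311738) ≡ 1 (mod 1400799), giving 368212⁻¹ ≡ 1089061.
x ≡ 368212⁻¹·1302881 ≡ 1089061·1302881 ≡ 1351274 (mod 1400799).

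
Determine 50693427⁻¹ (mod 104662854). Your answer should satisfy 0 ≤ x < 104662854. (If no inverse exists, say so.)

no inverse exists

Compute gcd(50693427, 104662854):
104662854 = 2·50693427 + 3276000
50693427 = 15·3276000 + 1553427
3276000 = 2·1553427 + 169146
1553427 = 9·169146 + 31113
169146 = 5·31113 + 13581
31113 = 2·13581 + 3951
13581 = 3·3951 + 1728
3951 = 2·1728 + 495
1728 = 3·495 + 243
495 = 2·243 + 9
243 = 27·9 + 0
The gcd is 9, not 1, hence no inverse exists.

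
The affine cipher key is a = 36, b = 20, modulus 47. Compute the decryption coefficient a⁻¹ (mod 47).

Run Euclid on (47, 36):
47 = 1×36 + 11
36 = 3×11 + 3
11 = 3×3 + 2
3 = 1×2 + 1
2 = 2×1 + 0
The gcd is 1. Working backward:
1 = 3 − 2
1 = −11 + 4·3
1 = 4·36 − 13·11
1 = −13·47 + 17·36
So 36·17 ≡ 1 (mod 47).

17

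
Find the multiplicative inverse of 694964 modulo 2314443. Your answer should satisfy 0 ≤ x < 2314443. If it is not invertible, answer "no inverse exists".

Apply the Euclidean algorithm to 2314443 and 694964:
2314443 = 3×694964 + 229551
694964 = 3×229551 + 6311
229551 = 36×6311 + 2355
6311 = 2×2355 + 1601
2355 = 1×1601 + 754
1601 = 2×754 + 93
754 = 8×93 + 10
93 = 9×10 + 3
10 = 3×3 + 1
3 = 3×1 + 0
Since gcd(694964, 2314443) = 1, back-substitute to write 1 as a combination:
1 = 10 − 3·3
1 = −3·93 + 28·10
1 = 28·754 − 227·93
1 = −227·1601 + 482·754
1 = 482·2355 − 709·1601
1 = −709·6311 + 1900·2355
1 = 1900·229551 − 69109·6311
1 = −69109·694964 + 209227·229551
1 = 209227·2314443 − 696790·694964
Thus 694964·(-696790) ≡ 1 (mod 2314443); reducing, -696790 mod 2314443 = 1617653.

1617653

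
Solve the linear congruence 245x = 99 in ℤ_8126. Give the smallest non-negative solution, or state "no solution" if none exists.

4677

First find gcd(245, 8126):
8126 = 33·245 + 41
245 = 5·41 + 40
41 = 1·40 + 1
40 = 40·1 + 0
gcd = 1, so a unique solution mod 8126 exists.
Back-substitute for the Bézout coefficients:
1 = 41 − 40
1 = −245 + 6·41
1 = 6·8126 − 199·245
So 245·(-199) ≡ 1 (mod 8126), giving 245⁻¹ ≡ 7927.
x ≡ 245⁻¹·99 ≡ 7927·99 ≡ 4677 (mod 8126).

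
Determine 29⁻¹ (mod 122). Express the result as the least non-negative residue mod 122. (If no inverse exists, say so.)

101

Extended Euclidean algorithm:
122 = 4*29 + 6
29 = 4*6 + 5
6 = 1*5 + 1
5 = 5*1 + 0
The gcd is 1. Working backward:
1 = 6 − 5
1 = −29 + 5·6
1 = 5·122 − 21·29
So 29·(-21) ≡ 1 (mod 122), and -21 ≡ 101 (mod 122).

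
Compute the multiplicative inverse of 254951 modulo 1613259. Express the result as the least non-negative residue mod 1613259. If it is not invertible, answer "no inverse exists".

1092671

Extended Euclidean algorithm:
1613259 = 6×254951 + 83553
254951 = 3×83553 + 4292
83553 = 19×4292 + 2005
4292 = 2×2005 + 282
2005 = 7×282 + 31
282 = 9×31 + 3
31 = 10×3 + 1
3 = 3×1 + 0
gcd = 1, so the inverse exists. Back-substitute:
1 = 31 − 10·3
1 = −10·282 + 91·31
1 = 91·2005 − 647·282
1 = −647·4292 + 1385·2005
1 = 1385·83553 − 26962·4292
1 = −26962·254951 + 82271·83553
1 = 82271·1613259 − 520588·254951
Hence 254951⁻¹ ≡ -520588 ≡ 1092671 (mod 1613259).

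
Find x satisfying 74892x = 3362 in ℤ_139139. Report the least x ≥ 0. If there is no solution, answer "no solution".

127951

First find gcd(74892, 139139):
139139 = 1*74892 + 64247
74892 = 1*64247 + 10645
64247 = 6*10645 + 377
10645 = 28*377 + 89
377 = 4*89 + 21
89 = 4*21 + 5
21 = 4*5 + 1
5 = 5*1 + 0
gcd = 1, so a unique solution mod 139139 exists.
Back-substitute for the Bézout coefficients:
1 = 21 − 4·5
1 = −4·89 + 17·21
1 = 17·377 − 72·89
1 = −72·10645 + 2033·377
1 = 2033·64247 − 12270·10645
1 = −12270·74892 + 14303·64247
1 = 14303·139139 − 26573·74892
So 74892·(-26573) ≡ 1 (mod 139139), giving 74892⁻¹ ≡ 112566.
x ≡ 74892⁻¹·3362 ≡ 112566·3362 ≡ 127951 (mod 139139).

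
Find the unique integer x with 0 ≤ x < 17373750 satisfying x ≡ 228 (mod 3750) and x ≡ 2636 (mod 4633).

Write x = 228 + 3750·k. Then 3750·k ≡ 2636 − 228 ≡ 2408 (mod 4633).
Need 3750⁻¹ mod 4633. Extended Euclid on (4633, 3750):
4633 = 1×3750 + 883
3750 = 4×883 + 218
883 = 4×218 + 11
218 = 19×11 + 9
11 = 1×9 + 2
9 = 4×2 + 1
2 = 2×1 + 0
Back-substitute:
1 = 9 − 4·2
1 = −4·11 + 5·9
1 = 5·218 − 99·11
1 = −99·883 + 401·218
1 = 401·3750 − 1703·883
1 = −1703·4633 + 2104·3750
3750⁻¹ ≡ 2104 (mod 4633), so k ≡ 2104·2408 ≡ 2563 (mod 4633).
x = 228 + 3750·2563 = 9611478.

9611478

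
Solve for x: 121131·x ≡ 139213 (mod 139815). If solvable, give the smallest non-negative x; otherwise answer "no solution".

gcd(121131, 139815):
139815 = 1×121131 + 18684
121131 = 6×18684 + 9027
18684 = 2×9027 + 630
9027 = 14×630 + 207
630 = 3×207 + 9
207 = 23×9 + 0
gcd = 9, but 9 ∤ 139213, so the congruence has no solution.

no solution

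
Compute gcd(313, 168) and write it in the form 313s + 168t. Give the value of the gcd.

1

Apply Euclid's algorithm to 313 and 168:
313 = 1·168 + 145
168 = 1·145 + 23
145 = 6·23 + 7
23 = 3·7 + 2
7 = 3·2 + 1
2 = 2·1 + 0
gcd(313, 168) = 1.
Express as a combination:
1 = 7 − 3·2
1 = −3·23 + 10·7
1 = 10·145 − 63·23
1 = −63·168 + 73·145
1 = 73·313 − 136·168
So 1 = (73)·313 + (-136)·168.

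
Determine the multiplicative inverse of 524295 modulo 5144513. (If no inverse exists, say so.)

gcd(5144513, 524295) by repeated division:
5144513 = 9×524295 + 425858
524295 = 1×425858 + 98437
425858 = 4×98437 + 32110
98437 = 3×32110 + 2107
32110 = 15×2107 + 505
2107 = 4×505 + 87
505 = 5×87 + 70
87 = 1×70 + 17
70 = 4×17 + 2
17 = 8×2 + 1
2 = 2×1 + 0
gcd = 1, so the inverse exists. Back-substitute:
1 = 17 − 8·2
1 = −8·70 + 33·17
1 = 33·87 − 41·70
1 = −41·505 + 238·87
1 = 238·2107 − 993·505
1 = −993·32110 + 15133·2107
1 = 15133·98437 − 46392·32110
1 = −46392·425858 + 200701·98437
1 = 200701·524295 − 247093·425858
1 = −247093·5144513 + 2424538·524295
So 524295·2424538 ≡ 1 (mod 5144513).

2424538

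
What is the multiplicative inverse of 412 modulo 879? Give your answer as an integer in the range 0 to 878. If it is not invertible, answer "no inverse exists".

gcd(879, 412) by repeated division:
879 = 2·412 + 55
412 = 7·55 + 27
55 = 2·27 + 1
27 = 27·1 + 0
The gcd is 1. Working backward:
1 = 55 − 2·27
1 = −2·412 + 15·55
1 = 15·879 − 32·412
Thus 412·(-32) ≡ 1 (mod 879); reducing, -32 mod 879 = 847.

847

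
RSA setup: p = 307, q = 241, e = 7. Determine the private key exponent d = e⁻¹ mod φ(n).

20983

φ(n) = (p−1)(q−1) = 306·240 = 73440.
Need d with 7·d ≡ 1 (mod 73440). Apply the extended Euclidean algorithm:
73440 = 10491·7 + 3
7 = 2·3 + 1
3 = 3·1 + 0
Back-substitute:
1 = 7 − 2·3
1 = −2·73440 + 20983·7
So 7·20983 ≡ 1 (mod 73440), hence d = 20983.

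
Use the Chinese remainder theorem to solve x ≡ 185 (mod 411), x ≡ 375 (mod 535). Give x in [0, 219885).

137870

Write x = 185 + 411·k. Then 411·k ≡ 375 − 185 ≡ 190 (mod 535).
Need 411⁻¹ mod 535. Extended Euclid on (535, 411):
535 = 1×411 + 124
411 = 3×124 + 39
124 = 3×39 + 7
39 = 5×7 + 4
7 = 1×4 + 3
4 = 1×3 + 1
3 = 3×1 + 0
Back-substitute:
1 = 4 − 3
1 = −7 + 2·4
1 = 2·39 − 11·7
1 = −11·124 + 35·39
1 = 35·411 − 116·124
1 = −116·535 + 151·411
411⁻¹ ≡ 151 (mod 535), so k ≡ 151·190 ≡ 335 (mod 535).
x = 185 + 411·335 = 137870.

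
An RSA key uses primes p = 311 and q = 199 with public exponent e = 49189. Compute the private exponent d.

φ(n) = (p−1)(q−1) = 310·198 = 61380.
Need d with 49189·d ≡ 1 (mod 61380). Apply the extended Euclidean algorithm:
61380 = 1*49189 + 12191
49189 = 4*12191 + 425
12191 = 28*425 + 291
425 = 1*291 + 134
291 = 2*134 + 23
134 = 5*23 + 19
23 = 1*19 + 4
19 = 4*4 + 3
4 = 1*3 + 1
3 = 3*1 + 0
Back-substitute:
1 = 4 − 3
1 = −19 + 5·4
1 = 5·23 − 6·19
1 = −6·134 + 35·23
1 = 35·291 − 76·134
1 = −76·425 + 111·291
1 = 111·12191 − 3184·425
1 = −3184·49189 + 12847·12191
1 = 12847·61380 − 16031·49189
So 49189·(-16031) ≡ 1 (mod 61380), hence d ≡ -16031 ≡ 45349 (mod 61380).

45349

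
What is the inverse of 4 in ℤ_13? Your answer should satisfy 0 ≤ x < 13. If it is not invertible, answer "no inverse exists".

10

Extended Euclidean algorithm:
13 = 3×4 + 1
4 = 4×1 + 0
The gcd is 1. Working backward:
1 = 13 − 3·4
Thus 4·(-3) ≡ 1 (mod 13); reducing, -3 mod 13 = 10.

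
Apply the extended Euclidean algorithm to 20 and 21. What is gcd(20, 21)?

1

Repeated division:
21 = 1*20 + 1
20 = 20*1 + 0
gcd(20, 21) = 1.
Working backward:
1 = 21 − 20
So 1 = (1)·21 + (-1)·20.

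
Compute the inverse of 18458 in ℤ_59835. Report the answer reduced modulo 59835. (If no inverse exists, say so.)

gcd(59835, 18458) by repeated division:
59835 = 3×18458 + 4461
18458 = 4×4461 + 614
4461 = 7×614 + 163
614 = 3×163 + 125
163 = 1×125 + 38
125 = 3×38 + 11
38 = 3×11 + 5
11 = 2×5 + 1
5 = 5×1 + 0
gcd = 1, so the inverse exists. Back-substitute:
1 = 11 − 2·5
1 = −2·38 + 7·11
1 = 7·125 − 23·38
1 = −23·163 + 30·125
1 = 30·614 − 113·163
1 = −113·4461 + 821·614
1 = 821·18458 − 3397·4461
1 = −3397·59835 + 11012·18458
So 18458·11012 ≡ 1 (mod 59835).

11012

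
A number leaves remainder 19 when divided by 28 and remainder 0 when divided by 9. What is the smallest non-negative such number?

Write x = 19 + 28·k. Then 28·k ≡ 0 − 19 ≡ 8 (mod 9).
Need 28⁻¹ mod 9. Extended Euclid on (9, 1):
9 = 9×1 + 0
28⁻¹ ≡ 1 (mod 9), so k ≡ 1·8 ≡ 8 (mod 9).
x = 19 + 28·8 = 243.

243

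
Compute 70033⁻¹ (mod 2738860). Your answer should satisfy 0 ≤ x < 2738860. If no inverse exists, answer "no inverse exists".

635077

Apply the Euclidean algorithm to 2738860 and 70033:
2738860 = 39×70033 + 7573
70033 = 9×7573 + 1876
7573 = 4×1876 + 69
1876 = 27×69 + 13
69 = 5×13 + 4
13 = 3×4 + 1
4 = 4×1 + 0
gcd = 1, so the inverse exists. Back-substitute:
1 = 13 − 3·4
1 = −3·69 + 16·13
1 = 16·1876 − 435·69
1 = −435·7573 + 1756·1876
1 = 1756·70033 − 16239·7573
1 = −16239·2738860 + 635077·70033
So 70033·635077 ≡ 1 (mod 2738860).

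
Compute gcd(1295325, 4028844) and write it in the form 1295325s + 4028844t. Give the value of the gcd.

3

Apply Euclid's algorithm to 4028844 and 1295325:
4028844 = 3×1295325 + 142869
1295325 = 9×142869 + 9504
142869 = 15×9504 + 309
9504 = 30×309 + 234
309 = 1×234 + 75
234 = 3×75 + 9
75 = 8×9 + 3
9 = 3×3 + 0
gcd(1295325, 4028844) = 3.
Working backward:
3 = 75 − 8·9
3 = −8·234 + 25·75
3 = 25·309 − 33·234
3 = −33·9504 + 1015·309
3 = 1015·142869 − 15258·9504
3 = −15258·1295325 + 138337·142869
3 = 138337·4028844 − 430269·1295325
So 3 = (138337)·4028844 + (-430269)·1295325.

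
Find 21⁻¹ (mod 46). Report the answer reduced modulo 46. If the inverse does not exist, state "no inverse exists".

11

Apply the Euclidean algorithm to 46 and 21:
46 = 2*21 + 4
21 = 5*4 + 1
4 = 4*1 + 0
Since gcd(21, 46) = 1, back-substitute to write 1 as a combination:
1 = 21 − 5·4
1 = −5·46 + 11·21
So 21·11 ≡ 1 (mod 46).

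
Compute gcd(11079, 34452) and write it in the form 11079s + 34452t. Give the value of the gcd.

9

Euclidean algorithm:
34452 = 3·11079 + 1215
11079 = 9·1215 + 144
1215 = 8·144 + 63
144 = 2·63 + 18
63 = 3·18 + 9
18 = 2·9 + 0
gcd(11079, 34452) = 9.
Express as a combination:
9 = 63 − 3·18
9 = −3·144 + 7·63
9 = 7·1215 − 59·144
9 = −59·11079 + 538·1215
9 = 538·34452 − 1673·11079
So 9 = (538)·34452 + (-1673)·11079.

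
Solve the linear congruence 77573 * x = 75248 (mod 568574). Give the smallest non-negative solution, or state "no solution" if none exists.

First find gcd(77573, 568574):
568574 = 7*77573 + 25563
77573 = 3*25563 + 884
25563 = 28*884 + 811
884 = 1*811 + 73
811 = 11*73 + 8
73 = 9*8 + 1
8 = 8*1 + 0
gcd = 1, so a unique solution mod 568574 exists.
Back-substitute for the Bézout coefficients:
1 = 73 − 9·8
1 = −9·811 + 100·73
1 = 100·884 − 109·811
1 = −109·25563 + 3152·884
1 = 3152·77573 − 9565·25563
1 = −9565·568574 + 70107·77573
So 77573·(70107) ≡ 1 (mod 568574), giving 77573⁻¹ ≡ 70107.
x ≡ 77573⁻¹·75248 ≡ 70107·75248 ≡ 181964 (mod 568574).

181964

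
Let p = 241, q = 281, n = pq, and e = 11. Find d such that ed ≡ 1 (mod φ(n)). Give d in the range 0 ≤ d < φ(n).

61091

φ(n) = (p−1)(q−1) = 240·280 = 67200.
Need d with 11·d ≡ 1 (mod 67200). Apply the extended Euclidean algorithm:
67200 = 6109×11 + 1
11 = 11×1 + 0
Back-substitute:
1 = 67200 − 6109·11
So 11·(-6109) ≡ 1 (mod 67200), hence d ≡ -6109 ≡ 61091 (mod 67200).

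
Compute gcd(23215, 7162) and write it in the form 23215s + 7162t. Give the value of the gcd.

1

Euclidean algorithm:
23215 = 3·7162 + 1729
7162 = 4·1729 + 246
1729 = 7·246 + 7
246 = 35·7 + 1
7 = 7·1 + 0
gcd(23215, 7162) = 1.
Working backward:
1 = 246 − 35·7
1 = −35·1729 + 246·246
1 = 246·7162 − 1019·1729
1 = −1019·23215 + 3303·7162
So 1 = (-1019)·23215 + (3303)·7162.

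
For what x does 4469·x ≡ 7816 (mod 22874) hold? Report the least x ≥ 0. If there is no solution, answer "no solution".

20076

First find gcd(4469, 22874):
22874 = 5×4469 + 529
4469 = 8×529 + 237
529 = 2×237 + 55
237 = 4×55 + 17
55 = 3×17 + 4
17 = 4×4 + 1
4 = 4×1 + 0
gcd = 1, so a unique solution mod 22874 exists.
Back-substitute for the Bézout coefficients:
1 = 17 − 4·4
1 = −4·55 + 13·17
1 = 13·237 − 56·55
1 = −56·529 + 125·237
1 = 125·4469 − 1056·529
1 = −1056·22874 + 5405·4469
So 4469·(5405) ≡ 1 (mod 22874), giving 4469⁻¹ ≡ 5405.
x ≡ 4469⁻¹·7816 ≡ 5405·7816 ≡ 20076 (mod 22874).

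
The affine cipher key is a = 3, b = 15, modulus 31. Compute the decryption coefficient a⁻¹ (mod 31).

Run Euclid on (31, 3):
31 = 10×3 + 1
3 = 3×1 + 0
Since gcd(3, 31) = 1, back-substitute to write 1 as a combination:
1 = 31 − 10·3
Thus 3·(-10) ≡ 1 (mod 31); reducing, -10 mod 31 = 21.

21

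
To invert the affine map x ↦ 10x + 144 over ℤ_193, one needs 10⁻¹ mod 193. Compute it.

58

Apply the Euclidean algorithm to 193 and 10:
193 = 19×10 + 3
10 = 3×3 + 1
3 = 3×1 + 0
Since gcd(10, 193) = 1, back-substitute to write 1 as a combination:
1 = 10 − 3·3
1 = −3·193 + 58·10
So 10·58 ≡ 1 (mod 193).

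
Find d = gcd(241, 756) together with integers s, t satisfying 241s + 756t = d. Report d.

1

Repeated division:
756 = 3*241 + 33
241 = 7*33 + 10
33 = 3*10 + 3
10 = 3*3 + 1
3 = 3*1 + 0
gcd(241, 756) = 1.
Back-substituting:
1 = 10 − 3·3
1 = −3·33 + 10·10
1 = 10·241 − 73·33
1 = −73·756 + 229·241
So 1 = (-73)·756 + (229)·241.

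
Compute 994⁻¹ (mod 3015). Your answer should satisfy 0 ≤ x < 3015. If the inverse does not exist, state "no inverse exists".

Extended Euclidean algorithm:
3015 = 3*994 + 33
994 = 30*33 + 4
33 = 8*4 + 1
4 = 4*1 + 0
Since gcd(994, 3015) = 1, back-substitute to write 1 as a combination:
1 = 33 − 8·4
1 = −8·994 + 241·33
1 = 241·3015 − 731·994
So 994·(-731) ≡ 1 (mod 3015), and -731 ≡ 2284 (mod 3015).

2284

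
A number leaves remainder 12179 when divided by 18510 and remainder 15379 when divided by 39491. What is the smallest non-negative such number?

Write x = 12179 + 18510·k. Then 18510·k ≡ 15379 − 12179 ≡ 3200 (mod 39491).
Need 18510⁻¹ mod 39491. Extended Euclid on (39491, 18510):
39491 = 2×18510 + 2471
18510 = 7×2471 + 1213
2471 = 2×1213 + 45
1213 = 26×45 + 43
45 = 1×43 + 2
43 = 21×2 + 1
2 = 2×1 + 0
Back-substitute:
1 = 43 − 21·2
1 = −21·45 + 22·43
1 = 22·1213 − 593·45
1 = −593·2471 + 1208·1213
1 = 1208·18510 − 9049·2471
1 = −9049·39491 + 19306·18510
18510⁻¹ ≡ 19306 (mod 39491), so k ≡ 19306·3200 ≡ 15276 (mod 39491).
x = 12179 + 18510·15276 = 282770939.

282770939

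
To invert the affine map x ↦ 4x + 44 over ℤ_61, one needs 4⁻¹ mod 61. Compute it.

46

Apply the Euclidean algorithm to 61 and 4:
61 = 15×4 + 1
4 = 4×1 + 0
Since gcd(4, 61) = 1, back-substitute to write 1 as a combination:
1 = 61 − 15·4
Thus 4·(-15) ≡ 1 (mod 61); reducing, -15 mod 61 = 46.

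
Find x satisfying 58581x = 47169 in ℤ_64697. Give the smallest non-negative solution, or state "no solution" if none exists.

First find gcd(58581, 64697):
64697 = 1×58581 + 6116
58581 = 9×6116 + 3537
6116 = 1×3537 + 2579
3537 = 1×2579 + 958
2579 = 2×958 + 663
958 = 1×663 + 295
663 = 2×295 + 73
295 = 4×73 + 3
73 = 24×3 + 1
3 = 3×1 + 0
gcd = 1, so a unique solution mod 64697 exists.
Back-substitute for the Bézout coefficients:
1 = 73 − 24·3
1 = −24·295 + 97·73
1 = 97·663 − 218·295
1 = −218·958 + 315·663
1 = 315·2579 − 848·958
1 = −848·3537 + 1163·2579
1 = 1163·6116 − 2011·3537
1 = −2011·58581 + 19262·6116
1 = 19262·64697 − 21273·58581
So 58581·(-21273) ≡ 1 (mod 64697), giving 58581⁻¹ ≡ 43424.
x ≡ 58581⁻¹·47169 ≡ 43424·47169 ≡ 24333 (mod 64697).

24333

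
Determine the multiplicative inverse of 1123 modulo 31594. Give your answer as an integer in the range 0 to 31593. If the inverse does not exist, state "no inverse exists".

Apply the Euclidean algorithm to 31594 and 1123:
31594 = 28×1123 + 150
1123 = 7×150 + 73
150 = 2×73 + 4
73 = 18×4 + 1
4 = 4×1 + 0
The gcd is 1. Working backward:
1 = 73 − 18·4
1 = −18·150 + 37·73
1 = 37·1123 − 277·150
1 = −277·31594 + 7793·1123
So 1123·7793 ≡ 1 (mod 31594).

7793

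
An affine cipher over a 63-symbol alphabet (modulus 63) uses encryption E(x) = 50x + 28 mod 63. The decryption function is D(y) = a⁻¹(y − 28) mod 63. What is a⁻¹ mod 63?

29

gcd(63, 50) by repeated division:
63 = 1*50 + 13
50 = 3*13 + 11
13 = 1*11 + 2
11 = 5*2 + 1
2 = 2*1 + 0
The gcd is 1. Working backward:
1 = 11 − 5·2
1 = −5·13 + 6·11
1 = 6·50 − 23·13
1 = −23·63 + 29·50
So 50·29 ≡ 1 (mod 63).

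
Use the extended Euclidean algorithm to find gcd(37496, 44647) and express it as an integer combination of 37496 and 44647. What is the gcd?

1

Apply Euclid's algorithm to 44647 and 37496:
44647 = 1*37496 + 7151
37496 = 5*7151 + 1741
7151 = 4*1741 + 187
1741 = 9*187 + 58
187 = 3*58 + 13
58 = 4*13 + 6
13 = 2*6 + 1
6 = 6*1 + 0
gcd(37496, 44647) = 1.
Working backward:
1 = 13 − 2·6
1 = −2·58 + 9·13
1 = 9·187 − 29·58
1 = −29·1741 + 270·187
1 = 270·7151 − 1109·1741
1 = −1109·37496 + 5815·7151
1 = 5815·44647 − 6924·37496
So 1 = (5815)·44647 + (-6924)·37496.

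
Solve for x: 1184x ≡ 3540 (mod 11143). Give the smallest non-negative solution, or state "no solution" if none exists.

First find gcd(1184, 11143):
11143 = 9·1184 + 487
1184 = 2·487 + 210
487 = 2·210 + 67
210 = 3·67 + 9
67 = 7·9 + 4
9 = 2·4 + 1
4 = 4·1 + 0
gcd = 1, so a unique solution mod 11143 exists.
Back-substitute for the Bézout coefficients:
1 = 9 − 2·4
1 = −2·67 + 15·9
1 = 15·210 − 47·67
1 = −47·487 + 109·210
1 = 109·1184 − 265·487
1 = −265·11143 + 2494·1184
So 1184·(2494) ≡ 1 (mod 11143), giving 1184⁻¹ ≡ 2494.
x ≡ 1184⁻¹·3540 ≡ 2494·3540 ≡ 3504 (mod 11143).

3504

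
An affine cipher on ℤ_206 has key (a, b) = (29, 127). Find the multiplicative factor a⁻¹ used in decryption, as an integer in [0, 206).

135

Apply the Euclidean algorithm to 206 and 29:
206 = 7×29 + 3
29 = 9×3 + 2
3 = 1×2 + 1
2 = 2×1 + 0
gcd = 1, so the inverse exists. Back-substitute:
1 = 3 − 2
1 = −29 + 10·3
1 = 10·206 − 71·29
Thus 29·(-71) ≡ 1 (mod 206); reducing, -71 mod 206 = 135.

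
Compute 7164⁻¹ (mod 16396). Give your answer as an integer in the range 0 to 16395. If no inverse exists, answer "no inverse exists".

no inverse exists

Euclidean algorithm on 16396, 7164:
16396 = 2·7164 + 2068
7164 = 3·2068 + 960
2068 = 2·960 + 148
960 = 6·148 + 72
148 = 2·72 + 4
72 = 18·4 + 0
Since gcd = 4 > 1, 7164 is not a unit mod 16396.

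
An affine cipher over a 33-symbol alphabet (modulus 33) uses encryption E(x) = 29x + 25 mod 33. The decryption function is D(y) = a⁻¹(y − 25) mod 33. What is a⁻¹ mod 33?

8

Extended Euclidean algorithm:
33 = 1*29 + 4
29 = 7*4 + 1
4 = 4*1 + 0
The gcd is 1. Working backward:
1 = 29 − 7·4
1 = −7·33 + 8·29
So 29·8 ≡ 1 (mod 33).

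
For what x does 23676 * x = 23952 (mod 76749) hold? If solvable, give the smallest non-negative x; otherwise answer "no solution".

First find gcd(23676, 76749):
76749 = 3*23676 + 5721
23676 = 4*5721 + 792
5721 = 7*792 + 177
792 = 4*177 + 84
177 = 2*84 + 9
84 = 9*9 + 3
9 = 3*3 + 0
gcd = 3 and 3 | 23952, so solutions exist. Divide through by 3: 7892x ≡ 7984 (mod 25583).
Now find 7892⁻¹ mod 25583:
25583 = 3×7892 + 1907
7892 = 4×1907 + 264
1907 = 7×264 + 59
264 = 4×59 + 28
59 = 2×28 + 3
28 = 9×3 + 1
3 = 3×1 + 0
Back-substitute:
1 = 28 − 9·3
1 = −9·59 + 19·28
1 = 19·264 − 85·59
1 = −85·1907 + 614·264
1 = 614·7892 − 2541·1907
1 = −2541·25583 + 8237·7892
So 7892⁻¹ ≡ 8237 (mod 25583).
Then x ≡ 8237·7984 ≡ 15898 (mod 25583); the smallest non-negative solution is x = 15898.

15898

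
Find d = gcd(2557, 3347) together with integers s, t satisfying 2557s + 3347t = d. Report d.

1

Euclidean algorithm:
3347 = 1*2557 + 790
2557 = 3*790 + 187
790 = 4*187 + 42
187 = 4*42 + 19
42 = 2*19 + 4
19 = 4*4 + 3
4 = 1*3 + 1
3 = 3*1 + 0
gcd(2557, 3347) = 1.
Express as a combination:
1 = 4 − 3
1 = −19 + 5·4
1 = 5·42 − 11·19
1 = −11·187 + 49·42
1 = 49·790 − 207·187
1 = −207·2557 + 670·790
1 = 670·3347 − 877·2557
So 1 = (670)·3347 + (-877)·2557.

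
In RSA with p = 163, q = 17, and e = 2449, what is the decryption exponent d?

145

φ(n) = (p−1)(q−1) = 162·16 = 2592.
Need d with 2449·d ≡ 1 (mod 2592). Apply the extended Euclidean algorithm:
2592 = 1·2449 + 143
2449 = 17·143 + 18
143 = 7·18 + 17
18 = 1·17 + 1
17 = 17·1 + 0
Back-substitute:
1 = 18 − 17
1 = −143 + 8·18
1 = 8·2449 − 137·143
1 = −137·2592 + 145·2449
So 2449·145 ≡ 1 (mod 2592), hence d = 145.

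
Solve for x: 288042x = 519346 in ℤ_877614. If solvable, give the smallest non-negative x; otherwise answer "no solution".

no solution

gcd(288042, 877614):
877614 = 3×288042 + 13488
288042 = 21×13488 + 4794
13488 = 2×4794 + 3900
4794 = 1×3900 + 894
3900 = 4×894 + 324
894 = 2×324 + 246
324 = 1×246 + 78
246 = 3×78 + 12
78 = 6×12 + 6
12 = 2×6 + 0
gcd = 6, but 6 ∤ 519346, so the congruence has no solution.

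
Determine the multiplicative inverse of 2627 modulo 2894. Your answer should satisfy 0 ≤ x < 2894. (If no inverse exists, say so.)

Apply the Euclidean algorithm to 2894 and 2627:
2894 = 1×2627 + 267
2627 = 9×267 + 224
267 = 1×224 + 43
224 = 5×43 + 9
43 = 4×9 + 7
9 = 1×7 + 2
7 = 3×2 + 1
2 = 2×1 + 0
Since gcd(2627, 2894) = 1, back-substitute to write 1 as a combination:
1 = 7 − 3·2
1 = −3·9 + 4·7
1 = 4·43 − 19·9
1 = −19·224 + 99·43
1 = 99·267 − 118·224
1 = −118·2627 + 1161·267
1 = 1161·2894 − 1279·2627
Thus 2627·(-1279) ≡ 1 (mod 2894); reducing, -1279 mod 2894 = 1615.

1615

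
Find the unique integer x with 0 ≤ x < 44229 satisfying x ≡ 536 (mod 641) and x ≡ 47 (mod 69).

Write x = 536 + 641·k. Then 641·k ≡ 47 − 536 ≡ 63 (mod 69).
Need 641⁻¹ mod 69. Extended Euclid on (69, 20):
69 = 3*20 + 9
20 = 2*9 + 2
9 = 4*2 + 1
2 = 2*1 + 0
Back-substitute:
1 = 9 − 4·2
1 = −4·20 + 9·9
1 = 9·69 − 31·20
641⁻¹ ≡ 38 (mod 69), so k ≡ 38·63 ≡ 48 (mod 69).
x = 536 + 641·48 = 31304.

31304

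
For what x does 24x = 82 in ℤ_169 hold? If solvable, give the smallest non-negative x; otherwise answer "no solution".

102

First find gcd(24, 169):
169 = 7*24 + 1
24 = 24*1 + 0
gcd = 1, so a unique solution mod 169 exists.
Back-substitute for the Bézout coefficients:
1 = 169 − 7·24
So 24·(-7) ≡ 1 (mod 169), giving 24⁻¹ ≡ 162.
x ≡ 24⁻¹·82 ≡ 162·82 ≡ 102 (mod 169).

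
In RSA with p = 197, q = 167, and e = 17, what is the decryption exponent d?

φ(n) = (p−1)(q−1) = 196·166 = 32536.
Need d with 17·d ≡ 1 (mod 32536). Apply the extended Euclidean algorithm:
32536 = 1913*17 + 15
17 = 1*15 + 2
15 = 7*2 + 1
2 = 2*1 + 0
Back-substitute:
1 = 15 − 7·2
1 = −7·17 + 8·15
1 = 8·32536 − 15311·17
So 17·(-15311) ≡ 1 (mod 32536), hence d ≡ -15311 ≡ 17225 (mod 32536).

17225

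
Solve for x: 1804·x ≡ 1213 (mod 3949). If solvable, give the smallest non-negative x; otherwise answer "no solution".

no solution

gcd(1804, 3949):
3949 = 2*1804 + 341
1804 = 5*341 + 99
341 = 3*99 + 44
99 = 2*44 + 11
44 = 4*11 + 0
gcd = 11, but 11 ∤ 1213, so the congruence has no solution.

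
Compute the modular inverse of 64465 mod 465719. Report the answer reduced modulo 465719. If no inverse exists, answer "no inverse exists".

277712

Apply the Euclidean algorithm to 465719 and 64465:
465719 = 7×64465 + 14464
64465 = 4×14464 + 6609
14464 = 2×6609 + 1246
6609 = 5×1246 + 379
1246 = 3×379 + 109
379 = 3×109 + 52
109 = 2×52 + 5
52 = 10×5 + 2
5 = 2×2 + 1
2 = 2×1 + 0
gcd = 1, so the inverse exists. Back-substitute:
1 = 5 − 2·2
1 = −2·52 + 21·5
1 = 21·109 − 44·52
1 = −44·379 + 153·109
1 = 153·1246 − 503·379
1 = −503·6609 + 2668·1246
1 = 2668·14464 − 5839·6609
1 = −5839·64465 + 26024·14464
1 = 26024·465719 − 188007·64465
Thus 64465·(-188007) ≡ 1 (mod 465719); reducing, -188007 mod 465719 = 277712.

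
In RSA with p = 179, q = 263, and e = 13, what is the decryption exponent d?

φ(n) = (p−1)(q−1) = 178·262 = 46636.
Need d with 13·d ≡ 1 (mod 46636). Apply the extended Euclidean algorithm:
46636 = 3587×13 + 5
13 = 2×5 + 3
5 = 1×3 + 2
3 = 1×2 + 1
2 = 2×1 + 0
Back-substitute:
1 = 3 − 2
1 = −5 + 2·3
1 = 2·13 − 5·5
1 = −5·46636 + 17937·13
So 13·17937 ≡ 1 (mod 46636), hence d = 17937.

17937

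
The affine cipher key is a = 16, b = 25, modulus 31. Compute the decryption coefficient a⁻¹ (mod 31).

gcd(31, 16) by repeated division:
31 = 1×16 + 15
16 = 1×15 + 1
15 = 15×1 + 0
Since gcd(16, 31) = 1, back-substitute to write 1 as a combination:
1 = 16 − 15
1 = −31 + 2·16
So 16·2 ≡ 1 (mod 31).

2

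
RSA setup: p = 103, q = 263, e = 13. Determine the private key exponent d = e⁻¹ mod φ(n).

20557

φ(n) = (p−1)(q−1) = 102·262 = 26724.
Need d with 13·d ≡ 1 (mod 26724). Apply the extended Euclidean algorithm:
26724 = 2055*13 + 9
13 = 1*9 + 4
9 = 2*4 + 1
4 = 4*1 + 0
Back-substitute:
1 = 9 − 2·4
1 = −2·13 + 3·9
1 = 3·26724 − 6167·13
So 13·(-6167) ≡ 1 (mod 26724), hence d ≡ -6167 ≡ 20557 (mod 26724).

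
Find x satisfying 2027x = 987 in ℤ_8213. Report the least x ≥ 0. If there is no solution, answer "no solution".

First find gcd(2027, 8213):
8213 = 4·2027 + 105
2027 = 19·105 + 32
105 = 3·32 + 9
32 = 3·9 + 5
9 = 1·5 + 4
5 = 1·4 + 1
4 = 4·1 + 0
gcd = 1, so a unique solution mod 8213 exists.
Back-substitute for the Bézout coefficients:
1 = 5 − 4
1 = −9 + 2·5
1 = 2·32 − 7·9
1 = −7·105 + 23·32
1 = 23·2027 − 444·105
1 = −444·8213 + 1799·2027
So 2027·(1799) ≡ 1 (mod 8213), giving 2027⁻¹ ≡ 1799.
x ≡ 2027⁻¹·987 ≡ 1799·987 ≡ 1605 (mod 8213).

1605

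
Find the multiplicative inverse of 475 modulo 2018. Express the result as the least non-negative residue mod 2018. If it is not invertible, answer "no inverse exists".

1351

gcd(2018, 475) by repeated division:
2018 = 4·475 + 118
475 = 4·118 + 3
118 = 39·3 + 1
3 = 3·1 + 0
Since gcd(475, 2018) = 1, back-substitute to write 1 as a combination:
1 = 118 − 39·3
1 = −39·475 + 157·118
1 = 157·2018 − 667·475
Hence 475⁻¹ ≡ -667 ≡ 1351 (mod 2018).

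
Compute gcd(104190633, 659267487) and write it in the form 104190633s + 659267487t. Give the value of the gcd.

Repeated division:
659267487 = 6*104190633 + 34123689
104190633 = 3*34123689 + 1819566
34123689 = 18*1819566 + 1371501
1819566 = 1*1371501 + 448065
1371501 = 3*448065 + 27306
448065 = 16*27306 + 11169
27306 = 2*11169 + 4968
11169 = 2*4968 + 1233
4968 = 4*1233 + 36
1233 = 34*36 + 9
36 = 4*9 + 0
gcd(104190633, 659267487) = 9.
Express as a combination:
9 = 1233 − 34·36
9 = −34·4968 + 137·1233
9 = 137·11169 − 308·4968
9 = −308·27306 + 753·11169
9 = 753·448065 − 12356·27306
9 = −12356·1371501 + 37821·448065
9 = 37821·1819566 − 50177·1371501
9 = −50177·34123689 + 941007·1819566
9 = 941007·104190633 − 2873198·34123689
9 = −2873198·659267487 + 18180195·104190633
So 9 = (-2873198)·659267487 + (18180195)·104190633.

9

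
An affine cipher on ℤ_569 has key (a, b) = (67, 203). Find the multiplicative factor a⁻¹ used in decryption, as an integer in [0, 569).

Extended Euclidean algorithm:
569 = 8×67 + 33
67 = 2×33 + 1
33 = 33×1 + 0
Since gcd(67, 569) = 1, back-substitute to write 1 as a combination:
1 = 67 − 2·33
1 = −2·569 + 17·67
So 67·17 ≡ 1 (mod 569).

17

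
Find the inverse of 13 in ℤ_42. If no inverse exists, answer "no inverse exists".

13

Run Euclid on (42, 13):
42 = 3*13 + 3
13 = 4*3 + 1
3 = 3*1 + 0
Since gcd(13, 42) = 1, back-substitute to write 1 as a combination:
1 = 13 − 4·3
1 = −4·42 + 13·13
So 13·13 ≡ 1 (mod 42).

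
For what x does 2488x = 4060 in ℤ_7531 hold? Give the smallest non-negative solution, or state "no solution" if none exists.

First find gcd(2488, 7531):
7531 = 3·2488 + 67
2488 = 37·67 + 9
67 = 7·9 + 4
9 = 2·4 + 1
4 = 4·1 + 0
gcd = 1, so a unique solution mod 7531 exists.
Back-substitute for the Bézout coefficients:
1 = 9 − 2·4
1 = −2·67 + 15·9
1 = 15·2488 − 557·67
1 = −557·7531 + 1686·2488
So 2488·(1686) ≡ 1 (mod 7531), giving 2488⁻¹ ≡ 1686.
x ≡ 2488⁻¹·4060 ≡ 1686·4060 ≡ 7012 (mod 7531).

7012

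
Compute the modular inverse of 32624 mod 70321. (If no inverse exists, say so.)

62697

gcd(70321, 32624) by repeated division:
70321 = 2·32624 + 5073
32624 = 6·5073 + 2186
5073 = 2·2186 + 701
2186 = 3·701 + 83
701 = 8·83 + 37
83 = 2·37 + 9
37 = 4·9 + 1
9 = 9·1 + 0
gcd = 1, so the inverse exists. Back-substitute:
1 = 37 − 4·9
1 = −4·83 + 9·37
1 = 9·701 − 76·83
1 = −76·2186 + 237·701
1 = 237·5073 − 550·2186
1 = −550·32624 + 3537·5073
1 = 3537·70321 − 7624·32624
Thus 32624·(-7624) ≡ 1 (mod 70321); reducing, -7624 mod 70321 = 62697.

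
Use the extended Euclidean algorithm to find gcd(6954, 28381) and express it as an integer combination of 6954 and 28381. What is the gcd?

Euclidean algorithm:
28381 = 4·6954 + 565
6954 = 12·565 + 174
565 = 3·174 + 43
174 = 4·43 + 2
43 = 21·2 + 1
2 = 2·1 + 0
gcd(6954, 28381) = 1.
Back-substituting:
1 = 43 − 21·2
1 = −21·174 + 85·43
1 = 85·565 − 276·174
1 = −276·6954 + 3397·565
1 = 3397·28381 − 13864·6954
So 1 = (3397)·28381 + (-13864)·6954.

1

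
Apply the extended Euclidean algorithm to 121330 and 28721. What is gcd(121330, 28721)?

11

Repeated division:
121330 = 4·28721 + 6446
28721 = 4·6446 + 2937
6446 = 2·2937 + 572
2937 = 5·572 + 77
572 = 7·77 + 33
77 = 2·33 + 11
33 = 3·11 + 0
gcd(121330, 28721) = 11.
Express as a combination:
11 = 77 − 2·33
11 = −2·572 + 15·77
11 = 15·2937 − 77·572
11 = −77·6446 + 169·2937
11 = 169·28721 − 753·6446
11 = −753·121330 + 3181·28721
So 11 = (-753)·121330 + (3181)·28721.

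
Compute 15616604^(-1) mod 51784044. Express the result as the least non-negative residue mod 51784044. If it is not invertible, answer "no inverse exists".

Euclidean algorithm on 51784044, 15616604:
51784044 = 3·15616604 + 4934232
15616604 = 3·4934232 + 813908
4934232 = 6·813908 + 50784
813908 = 16·50784 + 1364
50784 = 37·1364 + 316
1364 = 4·316 + 100
316 = 3·100 + 16
100 = 6·16 + 4
16 = 4·4 + 0
gcd(15616604, 51784044) = 4 ≠ 1, so 15616604 has no multiplicative inverse modulo 51784044.

no inverse exists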